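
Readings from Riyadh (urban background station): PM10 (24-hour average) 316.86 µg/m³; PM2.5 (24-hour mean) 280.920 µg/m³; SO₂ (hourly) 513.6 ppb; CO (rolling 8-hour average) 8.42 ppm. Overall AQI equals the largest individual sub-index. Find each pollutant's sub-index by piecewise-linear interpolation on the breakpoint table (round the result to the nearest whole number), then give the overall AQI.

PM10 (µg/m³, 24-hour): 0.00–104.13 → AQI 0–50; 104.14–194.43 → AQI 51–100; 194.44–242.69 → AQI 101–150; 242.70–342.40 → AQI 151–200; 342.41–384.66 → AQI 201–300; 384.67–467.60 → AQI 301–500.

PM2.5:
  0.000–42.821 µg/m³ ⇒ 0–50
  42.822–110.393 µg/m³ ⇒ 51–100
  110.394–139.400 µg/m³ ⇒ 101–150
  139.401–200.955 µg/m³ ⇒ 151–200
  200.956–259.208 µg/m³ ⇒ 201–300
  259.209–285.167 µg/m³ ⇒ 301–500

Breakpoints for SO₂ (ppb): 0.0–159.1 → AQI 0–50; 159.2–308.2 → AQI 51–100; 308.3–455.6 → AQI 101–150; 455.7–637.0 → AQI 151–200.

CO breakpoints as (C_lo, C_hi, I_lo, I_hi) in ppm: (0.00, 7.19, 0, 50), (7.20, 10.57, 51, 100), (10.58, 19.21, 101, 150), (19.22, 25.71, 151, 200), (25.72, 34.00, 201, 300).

PM10: 316.86 lies in 242.70–342.40, so I_lo=151, I_hi=200, C_lo=242.70, C_hi=342.40.
(200−151)/(342.40−242.70) × (316.86−242.70) + 151 = 49/99.70 × 74.16 + 151 ≈ 187.45 → 187.
PM2.5 280.920: bracket 259.209–285.167 → index 301–500; slope 199/25.958, offset 21.711.
AQI = 301 + 199/25.958·21.711 ≈ 467.44 ⇒ 467.
SO₂: 513.6 ∈ [455.7, 637.0] ↔ index [151, 200].
151 + (513.6−455.7)·(200−151)/(637.0−455.7) = 151 + 57.9·49/181.3 ≈ 166.65, so AQI = 167.
CO: row 7.20–10.57 (AQI 51–100). (100−51)·(8.42−7.20)/(10.57−7.20) + 51 = 49·1.22/3.37 + 51 ≈ 68.74 → 69.
Sub-indices: PM10→187, PM2.5→467, SO₂→167, CO→69. Overall AQI = max = 467; dominant pollutant is PM2.5.
AQI 467: Hazardous.

467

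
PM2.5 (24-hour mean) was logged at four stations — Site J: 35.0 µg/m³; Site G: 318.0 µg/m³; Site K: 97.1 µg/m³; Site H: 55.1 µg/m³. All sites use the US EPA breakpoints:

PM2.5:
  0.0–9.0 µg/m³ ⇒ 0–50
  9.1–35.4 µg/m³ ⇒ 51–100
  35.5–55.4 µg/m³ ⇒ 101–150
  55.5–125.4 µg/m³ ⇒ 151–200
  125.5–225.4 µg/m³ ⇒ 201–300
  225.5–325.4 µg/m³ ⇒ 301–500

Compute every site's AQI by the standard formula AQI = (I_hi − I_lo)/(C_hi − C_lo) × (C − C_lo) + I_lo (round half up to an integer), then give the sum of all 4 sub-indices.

Site J: 35.0 ∈ [9.1, 35.4] ↔ index [51, 100].
51 + (35.0−9.1)·(100−51)/(35.4−9.1) = 51 + 25.9·49/26.3 ≈ 99.25, so AQI = 99.
Site G: row 225.5–325.4 (AQI 301–500). (500−301)·(318.0−225.5)/(325.4−225.5) + 301 = 199·92.5/99.9 + 301 ≈ 485.26 → 485.
Site K: 97.1 ∈ [55.5, 125.4] ↔ index [151, 200].
151 + (97.1−55.5)·(200−151)/(125.4−55.5) = 151 + 41.6·49/69.9 ≈ 180.16, so AQI = 180.
Site H: 55.1 lies in 35.5–55.4, so I_lo=101, I_hi=150, C_lo=35.5, C_hi=55.4.
(150−101)/(55.4−35.5) × (55.1−35.5) + 101 = 49/19.9 × 19.6 + 101 ≈ 149.26 → 149.
AQIs: Site J=99, Site G=485, Site K=180, Site H=149. Sum = 99 + 485 + 180 + 149 = 913.

913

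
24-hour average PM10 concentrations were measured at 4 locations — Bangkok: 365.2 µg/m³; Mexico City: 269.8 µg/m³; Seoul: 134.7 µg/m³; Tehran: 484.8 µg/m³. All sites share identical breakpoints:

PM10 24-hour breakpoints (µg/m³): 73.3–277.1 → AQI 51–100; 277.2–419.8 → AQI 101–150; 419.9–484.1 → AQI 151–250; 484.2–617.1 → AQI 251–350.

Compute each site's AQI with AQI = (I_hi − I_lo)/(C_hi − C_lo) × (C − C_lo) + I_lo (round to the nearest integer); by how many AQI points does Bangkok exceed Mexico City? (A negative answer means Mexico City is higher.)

Bangkok: row 277.2–419.8 (AQI 101–150). (150−101)·(365.2−277.2)/(419.8−277.2) + 101 = 49·88.0/142.6 + 101 ≈ 131.24 → 131.
Mexico City: row 73.3–277.1 (AQI 51–100). (100−51)·(269.8−73.3)/(277.1−73.3) + 51 = 49·196.5/203.8 + 51 ≈ 98.24 → 98.
Seoul: 134.7 ∈ [73.3, 277.1] ↔ index [51, 100].
51 + (134.7−73.3)·(100−51)/(277.1−73.3) = 51 + 61.4·49/203.8 ≈ 65.76, so AQI = 66.
Tehran: 484.8 ∈ [484.2, 617.1] ↔ index [251, 350].
251 + (484.8−484.2)·(350−251)/(617.1−484.2) = 251 + 0.6·99/132.9 ≈ 251.45, so AQI = 251.
AQIs: Bangkok=131, Mexico City=98, Seoul=66, Tehran=251. Bangkok (131) − Mexico City (98) = 33.

33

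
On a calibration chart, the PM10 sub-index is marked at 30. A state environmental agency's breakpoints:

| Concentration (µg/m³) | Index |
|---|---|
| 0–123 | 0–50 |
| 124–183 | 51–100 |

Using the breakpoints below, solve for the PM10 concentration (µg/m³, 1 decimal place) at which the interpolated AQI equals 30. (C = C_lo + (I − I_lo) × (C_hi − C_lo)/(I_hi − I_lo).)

73.8

AQI 30 lies in the 0–50 band, which corresponds to 0–123 µg/m³.
C = 0 + (30−0)×(123−0)/(50−0) = 0 + 30×123/50 ≈ 73.800 µg/m³ → 73.8 µg/m³ to 1 dp.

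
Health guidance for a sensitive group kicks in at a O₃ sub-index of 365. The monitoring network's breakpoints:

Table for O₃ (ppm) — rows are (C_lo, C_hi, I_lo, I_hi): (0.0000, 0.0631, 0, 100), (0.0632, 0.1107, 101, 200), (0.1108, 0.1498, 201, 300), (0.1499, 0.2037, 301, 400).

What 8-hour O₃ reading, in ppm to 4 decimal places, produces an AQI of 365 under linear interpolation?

AQI 365 lies in the 301–400 band, which corresponds to 0.1499–0.2037 ppm.
C = 0.1499 + (365−301)×(0.2037−0.1499)/(400−301) = 0.1499 + 64×0.0538/99 ≈ 0.184680 ppm → 0.1847 ppm to 4 dp.

0.1847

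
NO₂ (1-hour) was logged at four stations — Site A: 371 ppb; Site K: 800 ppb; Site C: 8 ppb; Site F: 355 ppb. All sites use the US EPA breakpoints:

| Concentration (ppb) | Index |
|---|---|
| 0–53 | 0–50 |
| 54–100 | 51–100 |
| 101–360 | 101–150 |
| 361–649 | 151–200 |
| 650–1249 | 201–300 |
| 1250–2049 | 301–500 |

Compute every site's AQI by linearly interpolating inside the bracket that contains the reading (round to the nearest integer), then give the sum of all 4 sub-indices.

Site A: row 361–649 (AQI 151–200). (200−151)·(371−361)/(649−361) + 151 = 49·10/288 + 151 ≈ 152.70 → 153.
Site K: row 650–1249 (AQI 201–300). (300−201)·(800−650)/(1249−650) + 201 = 99·150/599 + 201 ≈ 225.79 → 226.
Site C: row 0–53 (AQI 0–50). (50−0)·(8−0)/(53−0) + 0 = 50·8/53 + 0 ≈ 7.55 → 8.
Site F 355: bracket 101–360 → index 101–150; slope 49/259, offset 254.
AQI = 101 + 49/259·254 ≈ 149.05 ⇒ 149.
AQIs: Site A=153, Site K=226, Site C=8, Site F=149. Sum = 153 + 226 + 8 + 149 = 536.

536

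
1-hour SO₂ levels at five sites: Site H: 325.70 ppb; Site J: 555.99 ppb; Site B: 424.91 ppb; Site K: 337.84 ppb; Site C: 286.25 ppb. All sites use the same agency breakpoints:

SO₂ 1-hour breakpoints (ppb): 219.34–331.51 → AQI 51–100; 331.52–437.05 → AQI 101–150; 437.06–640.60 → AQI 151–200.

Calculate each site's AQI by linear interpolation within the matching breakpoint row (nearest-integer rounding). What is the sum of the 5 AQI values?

605

Site H 325.70: bracket 219.34–331.51 → index 51–100; slope 49/112.17, offset 106.36.
AQI = 51 + 49/112.17·106.36 ≈ 97.46 ⇒ 97.
Site J: 555.99 lies in 437.06–640.60, so I_lo=151, I_hi=200, C_lo=437.06, C_hi=640.60.
(200−151)/(640.60−437.06) × (555.99−437.06) + 151 = 49/203.54 × 118.93 + 151 ≈ 179.63 → 180.
Site B: row 331.52–437.05 (AQI 101–150). (150−101)·(424.91−331.52)/(437.05−331.52) + 101 = 49·93.39/105.53 + 101 ≈ 144.36 → 144.
Site K: 337.84 ∈ [331.52, 437.05] ↔ index [101, 150].
101 + (337.84−331.52)·(150−101)/(437.05−331.52) = 101 + 6.32·49/105.53 ≈ 103.93, so AQI = 104.
Site C: 286.25 lies in 219.34–331.51, so I_lo=51, I_hi=100, C_lo=219.34, C_hi=331.51.
(100−51)/(331.51−219.34) × (286.25−219.34) + 51 = 49/112.17 × 66.91 + 51 ≈ 80.23 → 80.
AQIs: Site H=97, Site J=180, Site B=144, Site K=104, Site C=80. Sum = 97 + 180 + 144 + 104 + 80 = 605.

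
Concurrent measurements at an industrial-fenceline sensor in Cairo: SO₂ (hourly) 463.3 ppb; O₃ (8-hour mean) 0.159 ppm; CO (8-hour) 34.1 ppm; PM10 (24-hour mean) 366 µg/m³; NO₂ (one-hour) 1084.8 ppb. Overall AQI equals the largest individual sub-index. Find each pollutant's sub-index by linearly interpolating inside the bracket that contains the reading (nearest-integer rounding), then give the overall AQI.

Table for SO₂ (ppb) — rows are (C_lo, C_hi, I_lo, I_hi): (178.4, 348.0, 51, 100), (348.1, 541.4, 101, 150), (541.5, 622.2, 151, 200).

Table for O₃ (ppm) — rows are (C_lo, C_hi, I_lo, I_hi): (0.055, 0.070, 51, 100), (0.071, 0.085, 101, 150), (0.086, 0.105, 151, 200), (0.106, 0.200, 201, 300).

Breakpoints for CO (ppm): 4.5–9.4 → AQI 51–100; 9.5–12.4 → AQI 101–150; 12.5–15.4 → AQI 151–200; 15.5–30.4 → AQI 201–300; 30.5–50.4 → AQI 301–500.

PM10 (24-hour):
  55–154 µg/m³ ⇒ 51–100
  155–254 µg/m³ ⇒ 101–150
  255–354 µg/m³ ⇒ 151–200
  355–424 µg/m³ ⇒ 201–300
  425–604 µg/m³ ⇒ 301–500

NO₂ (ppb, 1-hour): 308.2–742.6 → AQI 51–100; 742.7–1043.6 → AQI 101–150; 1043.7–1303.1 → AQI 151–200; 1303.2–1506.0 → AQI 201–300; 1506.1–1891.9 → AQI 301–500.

SO₂: 463.3 ∈ [348.1, 541.4] ↔ index [101, 150].
101 + (463.3−348.1)·(150−101)/(541.4−348.1) = 101 + 115.2·49/193.3 ≈ 130.20, so AQI = 130.
O₃: 0.159 lies in 0.106–0.200, so I_lo=201, I_hi=300, C_lo=0.106, C_hi=0.200.
(300−201)/(0.200−0.106) × (0.159−0.106) + 201 = 99/0.094 × 0.053 + 201 ≈ 256.82 → 257.
CO: 34.1 lies in 30.5–50.4, so I_lo=301, I_hi=500, C_lo=30.5, C_hi=50.4.
(500−301)/(50.4−30.5) × (34.1−30.5) + 301 = 199/19.9 × 3.6 + 301 ≈ 337.00 → 337.
PM10: 366 lies in 355–424, so I_lo=201, I_hi=300, C_lo=355, C_hi=424.
(300−201)/(424−355) × (366−355) + 201 = 99/69 × 11 + 201 ≈ 216.78 → 217.
NO₂: row 1043.7–1303.1 (AQI 151–200). (200−151)·(1084.8−1043.7)/(1303.1−1043.7) + 151 = 49·41.1/259.4 + 151 ≈ 158.76 → 159.
Sub-indices: SO₂→130, O₃→257, CO→337, PM10→217, NO₂→159. Overall AQI = max = 337; dominant pollutant is CO.
AQI 337: Hazardous.

337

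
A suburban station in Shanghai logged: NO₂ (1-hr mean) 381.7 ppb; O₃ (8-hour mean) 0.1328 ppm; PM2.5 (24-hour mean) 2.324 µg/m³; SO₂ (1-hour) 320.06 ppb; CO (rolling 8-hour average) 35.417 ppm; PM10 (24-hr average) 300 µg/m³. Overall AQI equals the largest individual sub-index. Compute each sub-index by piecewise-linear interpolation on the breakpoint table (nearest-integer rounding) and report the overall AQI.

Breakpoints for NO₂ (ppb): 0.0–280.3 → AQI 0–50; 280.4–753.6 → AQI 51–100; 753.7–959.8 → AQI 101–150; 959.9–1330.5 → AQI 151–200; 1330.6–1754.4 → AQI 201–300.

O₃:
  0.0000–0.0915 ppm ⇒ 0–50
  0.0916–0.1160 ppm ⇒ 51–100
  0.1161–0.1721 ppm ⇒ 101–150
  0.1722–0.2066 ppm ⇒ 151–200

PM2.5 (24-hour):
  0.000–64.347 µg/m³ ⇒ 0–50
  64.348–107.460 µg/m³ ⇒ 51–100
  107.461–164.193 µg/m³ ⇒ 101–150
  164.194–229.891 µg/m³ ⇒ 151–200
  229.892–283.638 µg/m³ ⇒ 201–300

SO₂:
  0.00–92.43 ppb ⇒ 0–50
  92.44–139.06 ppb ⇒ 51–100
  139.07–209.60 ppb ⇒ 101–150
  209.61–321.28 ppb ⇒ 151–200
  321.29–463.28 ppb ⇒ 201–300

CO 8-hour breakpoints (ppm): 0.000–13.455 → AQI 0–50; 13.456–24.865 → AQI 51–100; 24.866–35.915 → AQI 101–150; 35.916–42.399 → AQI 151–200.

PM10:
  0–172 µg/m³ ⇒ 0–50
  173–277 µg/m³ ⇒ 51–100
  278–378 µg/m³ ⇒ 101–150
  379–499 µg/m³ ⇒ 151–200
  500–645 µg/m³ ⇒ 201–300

199

NO₂: 381.7 ∈ [280.4, 753.6] ↔ index [51, 100].
51 + (381.7−280.4)·(100−51)/(753.6−280.4) = 51 + 101.3·49/473.2 ≈ 61.49, so AQI = 61.
O₃: 0.1328 ∈ [0.1161, 0.1721] ↔ index [101, 150].
101 + (0.1328−0.1161)·(150−101)/(0.1721−0.1161) = 101 + 0.0167·49/0.0560 ≈ 115.61, so AQI = 116.
PM2.5: 2.324 lies in 0.000–64.347, so I_lo=0, I_hi=50, C_lo=0.000, C_hi=64.347.
(50−0)/(64.347−0.000) × (2.324−0.000) + 0 = 50/64.347 × 2.324 + 0 ≈ 1.81 → 2.
SO₂ 320.06: bracket 209.61–321.28 → index 151–200; slope 49/111.67, offset 110.45.
AQI = 151 + 49/111.67·110.45 ≈ 199.46 ⇒ 199.
CO 35.417: bracket 24.866–35.915 → index 101–150; slope 49/11.049, offset 10.551.
AQI = 101 + 49/11.049·10.551 ≈ 147.79 ⇒ 148.
PM10: 300 lies in 278–378, so I_lo=101, I_hi=150, C_lo=278, C_hi=378.
(150−101)/(378−278) × (300−278) + 101 = 49/100 × 22 + 101 ≈ 111.78 → 112.
Sub-indices: NO₂→61, O₃→116, PM2.5→2, SO₂→199, CO→148, PM10→112. Overall AQI = max = 199; dominant pollutant is SO₂.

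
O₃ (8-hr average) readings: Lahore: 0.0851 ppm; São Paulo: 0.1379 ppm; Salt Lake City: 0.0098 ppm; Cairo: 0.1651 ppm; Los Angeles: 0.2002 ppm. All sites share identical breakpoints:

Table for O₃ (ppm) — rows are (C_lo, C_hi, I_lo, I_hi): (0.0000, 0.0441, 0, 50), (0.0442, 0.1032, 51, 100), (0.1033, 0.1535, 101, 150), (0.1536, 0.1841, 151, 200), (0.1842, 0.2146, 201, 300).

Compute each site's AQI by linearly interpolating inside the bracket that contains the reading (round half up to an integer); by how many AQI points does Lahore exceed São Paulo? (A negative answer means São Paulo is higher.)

Lahore: 0.0851 lies in 0.0442–0.1032, so I_lo=51, I_hi=100, C_lo=0.0442, C_hi=0.1032.
(100−51)/(0.1032−0.0442) × (0.0851−0.0442) + 51 = 49/0.0590 × 0.0409 + 51 ≈ 84.97 → 85.
São Paulo: row 0.1033–0.1535 (AQI 101–150). (150−101)·(0.1379−0.1033)/(0.1535−0.1033) + 101 = 49·0.0346/0.0502 + 101 ≈ 134.77 → 135.
Salt Lake City: 0.0098 ∈ [0.0000, 0.0441] ↔ index [0, 50].
0 + (0.0098−0.0000)·(50−0)/(0.0441−0.0000) = 0 + 0.0098·50/0.0441 ≈ 11.11, so AQI = 11.
Cairo 0.1651: bracket 0.1536–0.1841 → index 151–200; slope 49/0.0305, offset 0.0115.
AQI = 151 + 49/0.0305·0.0115 ≈ 169.48 ⇒ 169.
Los Angeles 0.2002: bracket 0.1842–0.2146 → index 201–300; slope 99/0.0304, offset 0.0160.
AQI = 201 + 99/0.0304·0.0160 ≈ 253.11 ⇒ 253.
AQIs: Lahore=85, São Paulo=135, Salt Lake City=11, Cairo=169, Los Angeles=253. Lahore (85) − São Paulo (135) = -50.

-50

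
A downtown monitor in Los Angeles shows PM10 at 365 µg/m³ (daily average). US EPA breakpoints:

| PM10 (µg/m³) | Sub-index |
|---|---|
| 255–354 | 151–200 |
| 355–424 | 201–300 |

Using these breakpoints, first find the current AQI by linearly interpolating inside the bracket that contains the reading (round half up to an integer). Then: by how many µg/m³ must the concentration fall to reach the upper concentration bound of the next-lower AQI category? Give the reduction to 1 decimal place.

PM10: 365 lies in 355–424, so I_lo=201, I_hi=300, C_lo=355, C_hi=424.
(300−201)/(424−355) × (365−355) + 201 = 99/69 × 10 + 201 ≈ 215.35 → 215.
Current AQI 215 is in the Very Unhealthy range (201–300). The next-lower category tops out at AQI 200, whose upper concentration bound is 354 µg/m³.
Reduction needed = 365 − 354 = 11.0 µg/m³.

11.0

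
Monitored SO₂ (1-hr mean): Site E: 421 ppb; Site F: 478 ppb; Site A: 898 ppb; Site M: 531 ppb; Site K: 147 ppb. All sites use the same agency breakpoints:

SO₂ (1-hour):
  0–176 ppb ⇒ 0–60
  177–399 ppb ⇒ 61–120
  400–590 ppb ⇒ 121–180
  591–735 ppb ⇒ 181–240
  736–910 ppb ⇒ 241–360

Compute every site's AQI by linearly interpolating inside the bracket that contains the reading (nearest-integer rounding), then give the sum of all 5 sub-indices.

Site E: row 400–590 (AQI 121–180). (180−121)·(421−400)/(590−400) + 121 = 59·21/190 + 121 ≈ 127.52 → 128.
Site F: row 400–590 (AQI 121–180). (180−121)·(478−400)/(590−400) + 121 = 59·78/190 + 121 ≈ 145.22 → 145.
Site A: 898 lies in 736–910, so I_lo=241, I_hi=360, C_lo=736, C_hi=910.
(360−241)/(910−736) × (898−736) + 241 = 119/174 × 162 + 241 ≈ 351.79 → 352.
Site M: 531 ∈ [400, 590] ↔ index [121, 180].
121 + (531−400)·(180−121)/(590−400) = 121 + 131·59/190 ≈ 161.68, so AQI = 162.
Site K 147: bracket 0–176 → index 0–60; slope 60/176, offset 147.
AQI = 0 + 60/176·147 ≈ 50.11 ⇒ 50.
AQIs: Site E=128, Site F=145, Site A=352, Site M=162, Site K=50. Sum = 128 + 145 + 352 + 162 + 50 = 837.

837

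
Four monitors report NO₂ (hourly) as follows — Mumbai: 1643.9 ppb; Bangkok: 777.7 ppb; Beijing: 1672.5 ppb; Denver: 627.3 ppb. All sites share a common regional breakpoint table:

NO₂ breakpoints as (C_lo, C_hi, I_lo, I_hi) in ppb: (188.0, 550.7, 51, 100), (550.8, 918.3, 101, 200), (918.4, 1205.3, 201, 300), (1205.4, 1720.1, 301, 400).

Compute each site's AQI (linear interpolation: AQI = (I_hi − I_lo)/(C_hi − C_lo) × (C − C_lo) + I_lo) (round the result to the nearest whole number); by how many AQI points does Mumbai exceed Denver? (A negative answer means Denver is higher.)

263

Mumbai: 1643.9 lies in 1205.4–1720.1, so I_lo=301, I_hi=400, C_lo=1205.4, C_hi=1720.1.
(400−301)/(1720.1−1205.4) × (1643.9−1205.4) + 301 = 99/514.7 × 438.5 + 301 ≈ 385.34 → 385.
Bangkok 777.7: bracket 550.8–918.3 → index 101–200; slope 99/367.5, offset 226.9.
AQI = 101 + 99/367.5·226.9 ≈ 162.12 ⇒ 162.
Beijing 1672.5: bracket 1205.4–1720.1 → index 301–400; slope 99/514.7, offset 467.1.
AQI = 301 + 99/514.7·467.1 ≈ 390.84 ⇒ 391.
Denver: 627.3 ∈ [550.8, 918.3] ↔ index [101, 200].
101 + (627.3−550.8)·(200−101)/(918.3−550.8) = 101 + 76.5·99/367.5 ≈ 121.61, so AQI = 122.
AQIs: Mumbai=385, Bangkok=162, Beijing=391, Denver=122. Mumbai (385) − Denver (122) = 263.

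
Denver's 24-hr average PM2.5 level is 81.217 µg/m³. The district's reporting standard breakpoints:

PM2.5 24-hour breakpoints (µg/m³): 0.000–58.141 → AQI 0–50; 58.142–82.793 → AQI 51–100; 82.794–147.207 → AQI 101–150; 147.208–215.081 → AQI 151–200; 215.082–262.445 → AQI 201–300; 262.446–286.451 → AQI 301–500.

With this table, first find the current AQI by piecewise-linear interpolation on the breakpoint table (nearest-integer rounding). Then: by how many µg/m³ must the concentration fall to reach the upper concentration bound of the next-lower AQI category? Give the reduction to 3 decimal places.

23.076

PM2.5 81.217: bracket 58.142–82.793 → index 51–100; slope 49/24.651, offset 23.075.
AQI = 51 + 49/24.651·23.075 ≈ 96.87 ⇒ 97.
Current AQI 97 is in the Moderate range (51–100). The next-lower category tops out at AQI 50, whose upper concentration bound is 58.141 µg/m³.
Reduction needed = 81.217 − 58.141 = 23.076 µg/m³.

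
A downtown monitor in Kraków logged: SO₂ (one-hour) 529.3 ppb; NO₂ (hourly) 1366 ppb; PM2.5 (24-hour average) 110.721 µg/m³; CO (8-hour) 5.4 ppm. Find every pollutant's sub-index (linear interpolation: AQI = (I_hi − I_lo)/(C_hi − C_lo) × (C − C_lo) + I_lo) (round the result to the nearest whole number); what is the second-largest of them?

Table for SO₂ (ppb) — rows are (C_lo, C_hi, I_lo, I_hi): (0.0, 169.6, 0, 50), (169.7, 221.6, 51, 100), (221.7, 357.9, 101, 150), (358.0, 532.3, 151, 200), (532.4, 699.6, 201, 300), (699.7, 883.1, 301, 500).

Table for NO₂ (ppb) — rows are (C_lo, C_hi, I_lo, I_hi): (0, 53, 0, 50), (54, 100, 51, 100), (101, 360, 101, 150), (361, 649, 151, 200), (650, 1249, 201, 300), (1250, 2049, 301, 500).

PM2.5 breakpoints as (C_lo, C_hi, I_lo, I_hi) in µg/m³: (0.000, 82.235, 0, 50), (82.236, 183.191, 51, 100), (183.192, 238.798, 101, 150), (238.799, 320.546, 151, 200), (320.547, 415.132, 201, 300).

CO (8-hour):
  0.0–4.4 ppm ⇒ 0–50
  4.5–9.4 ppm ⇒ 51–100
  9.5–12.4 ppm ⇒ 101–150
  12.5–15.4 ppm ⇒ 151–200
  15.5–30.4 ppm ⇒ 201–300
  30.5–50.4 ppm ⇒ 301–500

SO₂: 529.3 lies in 358.0–532.3, so I_lo=151, I_hi=200, C_lo=358.0, C_hi=532.3.
(200−151)/(532.3−358.0) × (529.3−358.0) + 151 = 49/174.3 × 171.3 + 151 ≈ 199.16 → 199.
NO₂: 1366 ∈ [1250, 2049] ↔ index [301, 500].
301 + (1366−1250)·(500−301)/(2049−1250) = 301 + 116·199/799 ≈ 329.89, so AQI = 330.
PM2.5: 110.721 lies in 82.236–183.191, so I_lo=51, I_hi=100, C_lo=82.236, C_hi=183.191.
(100−51)/(183.191−82.236) × (110.721−82.236) + 51 = 49/100.955 × 28.485 + 51 ≈ 64.83 → 65.
CO: row 4.5–9.4 (AQI 51–100). (100−51)·(5.4−4.5)/(9.4−4.5) + 51 = 49·0.9/4.9 + 51 ≈ 60.00 → 60.
Sub-indices: SO₂→199, NO₂→330, PM2.5→65, CO→60. Ranked high→low: 330, 199, 65, 60. Second-highest sub-index = 199.

199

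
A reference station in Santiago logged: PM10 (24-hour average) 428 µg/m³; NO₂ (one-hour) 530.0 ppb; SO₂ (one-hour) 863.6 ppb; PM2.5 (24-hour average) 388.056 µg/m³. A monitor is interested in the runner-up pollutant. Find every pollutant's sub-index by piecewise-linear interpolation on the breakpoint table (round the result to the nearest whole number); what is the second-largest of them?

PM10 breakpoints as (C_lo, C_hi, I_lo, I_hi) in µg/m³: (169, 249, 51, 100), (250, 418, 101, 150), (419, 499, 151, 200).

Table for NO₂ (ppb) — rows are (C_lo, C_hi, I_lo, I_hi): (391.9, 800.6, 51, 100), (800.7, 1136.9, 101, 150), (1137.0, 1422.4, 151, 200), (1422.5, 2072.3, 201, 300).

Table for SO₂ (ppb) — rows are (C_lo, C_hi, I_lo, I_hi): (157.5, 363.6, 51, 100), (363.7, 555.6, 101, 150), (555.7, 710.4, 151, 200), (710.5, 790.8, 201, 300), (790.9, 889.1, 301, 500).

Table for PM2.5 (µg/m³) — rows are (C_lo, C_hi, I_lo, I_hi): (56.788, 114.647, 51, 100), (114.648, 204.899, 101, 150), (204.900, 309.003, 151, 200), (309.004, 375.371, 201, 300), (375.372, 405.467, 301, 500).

PM10: 428 lies in 419–499, so I_lo=151, I_hi=200, C_lo=419, C_hi=499.
(200−151)/(499−419) × (428−419) + 151 = 49/80 × 9 + 151 ≈ 156.51 → 157.
NO₂ 530.0: bracket 391.9–800.6 → index 51–100; slope 49/408.7, offset 138.1.
AQI = 51 + 49/408.7·138.1 ≈ 67.56 ⇒ 68.
SO₂ 863.6: bracket 790.9–889.1 → index 301–500; slope 199/98.2, offset 72.7.
AQI = 301 + 199/98.2·72.7 ≈ 448.32 ⇒ 448.
PM2.5: 388.056 lies in 375.372–405.467, so I_lo=301, I_hi=500, C_lo=375.372, C_hi=405.467.
(500−301)/(405.467−375.372) × (388.056−375.372) + 301 = 199/30.095 × 12.684 + 301 ≈ 384.87 → 385.
Sub-indices: PM10→157, NO₂→68, SO₂→448, PM2.5→385. Ranked high→low: 448, 385, 157, 68. Second-highest sub-index = 385.

385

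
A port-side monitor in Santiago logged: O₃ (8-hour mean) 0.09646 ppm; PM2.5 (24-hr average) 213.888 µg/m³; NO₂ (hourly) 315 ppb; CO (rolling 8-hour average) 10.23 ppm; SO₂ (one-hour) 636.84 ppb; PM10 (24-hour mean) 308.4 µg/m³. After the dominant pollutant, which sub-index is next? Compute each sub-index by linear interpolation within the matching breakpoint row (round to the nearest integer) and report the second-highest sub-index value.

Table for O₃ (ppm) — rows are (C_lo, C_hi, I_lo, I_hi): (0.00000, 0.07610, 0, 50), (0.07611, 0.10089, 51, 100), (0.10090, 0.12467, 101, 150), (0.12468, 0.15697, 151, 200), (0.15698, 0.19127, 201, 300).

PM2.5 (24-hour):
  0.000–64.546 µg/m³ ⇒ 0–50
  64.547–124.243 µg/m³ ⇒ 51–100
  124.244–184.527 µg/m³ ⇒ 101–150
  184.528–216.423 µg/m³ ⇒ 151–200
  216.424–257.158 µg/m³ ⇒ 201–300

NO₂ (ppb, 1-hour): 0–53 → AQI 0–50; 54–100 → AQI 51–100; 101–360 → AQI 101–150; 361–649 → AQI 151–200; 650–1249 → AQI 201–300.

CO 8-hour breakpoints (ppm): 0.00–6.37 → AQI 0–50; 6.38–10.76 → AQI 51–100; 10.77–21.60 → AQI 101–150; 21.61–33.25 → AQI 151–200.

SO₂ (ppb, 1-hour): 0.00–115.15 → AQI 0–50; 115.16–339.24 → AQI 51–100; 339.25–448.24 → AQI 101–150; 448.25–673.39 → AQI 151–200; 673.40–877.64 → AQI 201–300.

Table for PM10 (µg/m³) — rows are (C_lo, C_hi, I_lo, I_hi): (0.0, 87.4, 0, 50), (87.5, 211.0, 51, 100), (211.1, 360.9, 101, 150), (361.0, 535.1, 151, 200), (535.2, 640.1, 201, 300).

192

O₃ 0.09646: bracket 0.07611–0.10089 → index 51–100; slope 49/0.02478, offset 0.02035.
AQI = 51 + 49/0.02478·0.02035 ≈ 91.24 ⇒ 91.
PM2.5: 213.888 lies in 184.528–216.423, so I_lo=151, I_hi=200, C_lo=184.528, C_hi=216.423.
(200−151)/(216.423−184.528) × (213.888−184.528) + 151 = 49/31.895 × 29.360 + 151 ≈ 196.11 → 196.
NO₂: row 101–360 (AQI 101–150). (150−101)·(315−101)/(360−101) + 101 = 49·214/259 + 101 ≈ 141.49 → 141.
CO: 10.23 ∈ [6.38, 10.76] ↔ index [51, 100].
51 + (10.23−6.38)·(100−51)/(10.76−6.38) = 51 + 3.85·49/4.38 ≈ 94.07, so AQI = 94.
SO₂: 636.84 lies in 448.25–673.39, so I_lo=151, I_hi=200, C_lo=448.25, C_hi=673.39.
(200−151)/(673.39−448.25) × (636.84−448.25) + 151 = 49/225.14 × 188.59 + 151 ≈ 192.05 → 192.
PM10: row 211.1–360.9 (AQI 101–150). (150−101)·(308.4−211.1)/(360.9−211.1) + 101 = 49·97.3/149.8 + 101 ≈ 132.83 → 133.
Sub-indices: O₃→91, PM2.5→196, NO₂→141, CO→94, SO₂→192, PM10→133. Ranked high→low: 196, 192, 141, 133, 94, 91. Second-highest sub-index = 192.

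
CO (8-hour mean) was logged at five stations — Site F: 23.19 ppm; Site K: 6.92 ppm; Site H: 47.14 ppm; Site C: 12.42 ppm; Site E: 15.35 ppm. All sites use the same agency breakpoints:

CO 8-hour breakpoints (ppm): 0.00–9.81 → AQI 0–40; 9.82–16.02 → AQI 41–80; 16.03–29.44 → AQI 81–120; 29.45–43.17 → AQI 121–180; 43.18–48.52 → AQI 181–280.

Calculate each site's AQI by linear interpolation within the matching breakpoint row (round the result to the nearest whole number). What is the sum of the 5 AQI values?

Site F: row 16.03–29.44 (AQI 81–120). (120−81)·(23.19−16.03)/(29.44−16.03) + 81 = 39·7.16/13.41 + 81 ≈ 101.82 → 102.
Site K 6.92: bracket 0.00–9.81 → index 0–40; slope 40/9.81, offset 6.92.
AQI = 0 + 40/9.81·6.92 ≈ 28.22 ⇒ 28.
Site H: 47.14 lies in 43.18–48.52, so I_lo=181, I_hi=280, C_lo=43.18, C_hi=48.52.
(280−181)/(48.52−43.18) × (47.14−43.18) + 181 = 99/5.34 × 3.96 + 181 ≈ 254.42 → 254.
Site C 12.42: bracket 9.82–16.02 → index 41–80; slope 39/6.20, offset 2.60.
AQI = 41 + 39/6.20·2.60 ≈ 57.35 ⇒ 57.
Site E: 15.35 lies in 9.82–16.02, so I_lo=41, I_hi=80, C_lo=9.82, C_hi=16.02.
(80−41)/(16.02−9.82) × (15.35−9.82) + 41 = 39/6.20 × 5.53 + 41 ≈ 75.79 → 76.
AQIs: Site F=102, Site K=28, Site H=254, Site C=57, Site E=76. Sum = 102 + 28 + 254 + 57 + 76 = 517.

517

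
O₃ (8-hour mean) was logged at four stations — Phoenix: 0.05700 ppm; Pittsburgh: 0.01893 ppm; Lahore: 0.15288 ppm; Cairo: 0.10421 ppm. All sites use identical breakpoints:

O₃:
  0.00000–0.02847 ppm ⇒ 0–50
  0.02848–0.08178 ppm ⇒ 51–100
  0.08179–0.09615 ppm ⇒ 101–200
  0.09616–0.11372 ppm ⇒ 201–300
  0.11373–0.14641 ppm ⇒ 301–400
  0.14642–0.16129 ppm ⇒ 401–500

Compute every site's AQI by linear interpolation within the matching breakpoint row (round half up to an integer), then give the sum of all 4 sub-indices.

Phoenix 0.05700: bracket 0.02848–0.08178 → index 51–100; slope 49/0.05330, offset 0.02852.
AQI = 51 + 49/0.05330·0.02852 ≈ 77.22 ⇒ 77.
Pittsburgh: row 0.00000–0.02847 (AQI 0–50). (50−0)·(0.01893−0.00000)/(0.02847−0.00000) + 0 = 50·0.01893/0.02847 + 0 ≈ 33.25 → 33.
Lahore: row 0.14642–0.16129 (AQI 401–500). (500−401)·(0.15288−0.14642)/(0.16129−0.14642) + 401 = 99·0.00646/0.01487 + 401 ≈ 444.01 → 444.
Cairo 0.10421: bracket 0.09616–0.11372 → index 201–300; slope 99/0.01756, offset 0.00805.
AQI = 201 + 99/0.01756·0.00805 ≈ 246.38 ⇒ 246.
AQIs: Phoenix=77, Pittsburgh=33, Lahore=444, Cairo=246. Sum = 77 + 33 + 444 + 246 = 800.

800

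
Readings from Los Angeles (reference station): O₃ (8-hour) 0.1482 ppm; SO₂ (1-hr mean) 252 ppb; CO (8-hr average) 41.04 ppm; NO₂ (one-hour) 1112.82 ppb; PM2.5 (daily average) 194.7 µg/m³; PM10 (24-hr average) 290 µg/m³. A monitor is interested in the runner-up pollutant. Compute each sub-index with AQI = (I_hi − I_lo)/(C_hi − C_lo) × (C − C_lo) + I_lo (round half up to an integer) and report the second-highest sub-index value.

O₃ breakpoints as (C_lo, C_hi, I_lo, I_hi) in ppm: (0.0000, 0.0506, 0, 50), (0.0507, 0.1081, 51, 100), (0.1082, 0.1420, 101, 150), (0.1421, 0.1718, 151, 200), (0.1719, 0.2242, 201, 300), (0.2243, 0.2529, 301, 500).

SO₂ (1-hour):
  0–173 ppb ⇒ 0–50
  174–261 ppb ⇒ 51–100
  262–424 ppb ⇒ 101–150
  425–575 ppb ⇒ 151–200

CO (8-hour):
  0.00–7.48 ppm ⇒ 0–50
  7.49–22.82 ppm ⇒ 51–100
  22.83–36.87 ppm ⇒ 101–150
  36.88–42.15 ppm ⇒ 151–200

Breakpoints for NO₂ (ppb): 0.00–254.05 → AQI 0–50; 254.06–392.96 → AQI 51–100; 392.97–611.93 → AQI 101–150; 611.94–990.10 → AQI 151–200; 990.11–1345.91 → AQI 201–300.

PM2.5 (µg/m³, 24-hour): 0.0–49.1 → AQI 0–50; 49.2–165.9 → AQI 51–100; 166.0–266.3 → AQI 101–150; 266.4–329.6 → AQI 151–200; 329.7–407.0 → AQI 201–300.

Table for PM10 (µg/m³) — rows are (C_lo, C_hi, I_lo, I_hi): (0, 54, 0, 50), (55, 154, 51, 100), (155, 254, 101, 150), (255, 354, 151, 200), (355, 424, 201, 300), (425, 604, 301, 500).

O₃: 0.1482 ∈ [0.1421, 0.1718] ↔ index [151, 200].
151 + (0.1482−0.1421)·(200−151)/(0.1718−0.1421) = 151 + 0.0061·49/0.0297 ≈ 161.06, so AQI = 161.
SO₂ 252: bracket 174–261 → index 51–100; slope 49/87, offset 78.
AQI = 51 + 49/87·78 ≈ 94.93 ⇒ 95.
CO: 41.04 ∈ [36.88, 42.15] ↔ index [151, 200].
151 + (41.04−36.88)·(200−151)/(42.15−36.88) = 151 + 4.16·49/5.27 ≈ 189.68, so AQI = 190.
NO₂: 1112.82 lies in 990.11–1345.91, so I_lo=201, I_hi=300, C_lo=990.11, C_hi=1345.91.
(300−201)/(1345.91−990.11) × (1112.82−990.11) + 201 = 99/355.80 × 122.71 + 201 ≈ 235.14 → 235.
PM2.5 194.7: bracket 166.0–266.3 → index 101–150; slope 49/100.3, offset 28.7.
AQI = 101 + 49/100.3·28.7 ≈ 115.02 ⇒ 115.
PM10: row 255–354 (AQI 151–200). (200−151)·(290−255)/(354−255) + 151 = 49·35/99 + 151 ≈ 168.32 → 168.
Sub-indices: O₃→161, SO₂→95, CO→190, NO₂→235, PM2.5→115, PM10→168. Ranked high→low: 235, 190, 168, 161, 115, 95. Second-highest sub-index = 190.

190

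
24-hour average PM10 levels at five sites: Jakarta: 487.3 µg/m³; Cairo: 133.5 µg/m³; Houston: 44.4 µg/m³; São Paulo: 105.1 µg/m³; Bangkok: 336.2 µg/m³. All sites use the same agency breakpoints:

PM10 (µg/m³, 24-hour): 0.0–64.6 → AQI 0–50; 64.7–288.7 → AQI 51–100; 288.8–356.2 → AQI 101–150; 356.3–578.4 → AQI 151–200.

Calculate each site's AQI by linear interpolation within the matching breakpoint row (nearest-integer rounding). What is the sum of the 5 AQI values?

475

Jakarta 487.3: bracket 356.3–578.4 → index 151–200; slope 49/222.1, offset 131.0.
AQI = 151 + 49/222.1·131.0 ≈ 179.90 ⇒ 180.
Cairo 133.5: bracket 64.7–288.7 → index 51–100; slope 49/224.0, offset 68.8.
AQI = 51 + 49/224.0·68.8 ≈ 66.05 ⇒ 66.
Houston 44.4: bracket 0.0–64.6 → index 0–50; slope 50/64.6, offset 44.4.
AQI = 0 + 50/64.6·44.4 ≈ 34.37 ⇒ 34.
São Paulo: 105.1 lies in 64.7–288.7, so I_lo=51, I_hi=100, C_lo=64.7, C_hi=288.7.
(100−51)/(288.7−64.7) × (105.1−64.7) + 51 = 49/224.0 × 40.4 + 51 ≈ 59.84 → 60.
Bangkok: row 288.8–356.2 (AQI 101–150). (150−101)·(336.2−288.8)/(356.2−288.8) + 101 = 49·47.4/67.4 + 101 ≈ 135.46 → 135.
AQIs: Jakarta=180, Cairo=66, Houston=34, São Paulo=60, Bangkok=135. Sum = 180 + 66 + 34 + 60 + 135 = 475.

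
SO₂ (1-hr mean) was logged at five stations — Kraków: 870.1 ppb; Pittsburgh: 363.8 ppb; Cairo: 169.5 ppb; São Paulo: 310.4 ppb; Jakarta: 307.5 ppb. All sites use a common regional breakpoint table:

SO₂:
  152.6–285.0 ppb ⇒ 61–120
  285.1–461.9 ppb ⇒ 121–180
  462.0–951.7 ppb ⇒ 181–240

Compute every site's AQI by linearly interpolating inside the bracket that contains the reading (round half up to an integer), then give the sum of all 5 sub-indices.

703

Kraków 870.1: bracket 462.0–951.7 → index 181–240; slope 59/489.7, offset 408.1.
AQI = 181 + 59/489.7·408.1 ≈ 230.17 ⇒ 230.
Pittsburgh: row 285.1–461.9 (AQI 121–180). (180−121)·(363.8−285.1)/(461.9−285.1) + 121 = 59·78.7/176.8 + 121 ≈ 147.26 → 147.
Cairo: 169.5 ∈ [152.6, 285.0] ↔ index [61, 120].
61 + (169.5−152.6)·(120−61)/(285.0−152.6) = 61 + 16.9·59/132.4 ≈ 68.53, so AQI = 69.
São Paulo: row 285.1–461.9 (AQI 121–180). (180−121)·(310.4−285.1)/(461.9−285.1) + 121 = 59·25.3/176.8 + 121 ≈ 129.44 → 129.
Jakarta: 307.5 lies in 285.1–461.9, so I_lo=121, I_hi=180, C_lo=285.1, C_hi=461.9.
(180−121)/(461.9−285.1) × (307.5−285.1) + 121 = 59/176.8 × 22.4 + 121 ≈ 128.48 → 128.
AQIs: Kraków=230, Pittsburgh=147, Cairo=69, São Paulo=129, Jakarta=128. Sum = 230 + 147 + 69 + 129 + 128 = 703.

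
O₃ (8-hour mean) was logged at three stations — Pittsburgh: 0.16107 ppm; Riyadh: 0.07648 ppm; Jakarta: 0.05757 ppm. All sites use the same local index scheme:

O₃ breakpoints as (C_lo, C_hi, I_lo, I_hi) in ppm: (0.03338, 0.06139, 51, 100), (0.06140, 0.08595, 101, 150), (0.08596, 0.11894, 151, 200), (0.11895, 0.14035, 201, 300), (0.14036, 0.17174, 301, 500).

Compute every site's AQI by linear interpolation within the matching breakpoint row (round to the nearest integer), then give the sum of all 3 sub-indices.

Pittsburgh: 0.16107 lies in 0.14036–0.17174, so I_lo=301, I_hi=500, C_lo=0.14036, C_hi=0.17174.
(500−301)/(0.17174−0.14036) × (0.16107−0.14036) + 301 = 199/0.03138 × 0.02071 + 301 ≈ 432.33 → 432.
Riyadh: row 0.06140–0.08595 (AQI 101–150). (150−101)·(0.07648−0.06140)/(0.08595−0.06140) + 101 = 49·0.01508/0.02455 + 101 ≈ 131.10 → 131.
Jakarta: row 0.03338–0.06139 (AQI 51–100). (100−51)·(0.05757−0.03338)/(0.06139−0.03338) + 51 = 49·0.02419/0.02801 + 51 ≈ 93.32 → 93.
AQIs: Pittsburgh=432, Riyadh=131, Jakarta=93. Sum = 432 + 131 + 93 = 656.

656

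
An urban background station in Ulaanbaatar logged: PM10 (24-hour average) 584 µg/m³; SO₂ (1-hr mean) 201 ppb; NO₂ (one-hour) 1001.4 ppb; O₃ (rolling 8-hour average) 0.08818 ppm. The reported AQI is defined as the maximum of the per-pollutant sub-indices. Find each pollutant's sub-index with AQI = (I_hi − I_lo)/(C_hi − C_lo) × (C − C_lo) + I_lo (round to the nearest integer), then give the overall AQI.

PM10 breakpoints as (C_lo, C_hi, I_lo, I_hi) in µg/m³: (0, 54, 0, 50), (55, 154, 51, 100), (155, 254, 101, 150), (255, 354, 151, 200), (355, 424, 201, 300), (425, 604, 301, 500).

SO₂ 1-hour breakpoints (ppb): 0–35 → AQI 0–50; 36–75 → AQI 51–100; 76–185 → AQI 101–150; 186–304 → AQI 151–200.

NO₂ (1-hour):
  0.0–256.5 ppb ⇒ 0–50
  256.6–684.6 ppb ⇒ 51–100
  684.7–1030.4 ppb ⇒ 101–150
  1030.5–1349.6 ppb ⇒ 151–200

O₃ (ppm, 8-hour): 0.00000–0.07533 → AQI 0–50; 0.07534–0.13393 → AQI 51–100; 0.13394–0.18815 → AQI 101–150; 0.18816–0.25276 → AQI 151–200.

478

PM10: 584 lies in 425–604, so I_lo=301, I_hi=500, C_lo=425, C_hi=604.
(500−301)/(604−425) × (584−425) + 301 = 199/179 × 159 + 301 ≈ 477.77 → 478.
SO₂ 201: bracket 186–304 → index 151–200; slope 49/118, offset 15.
AQI = 151 + 49/118·15 ≈ 157.23 ⇒ 157.
NO₂: row 684.7–1030.4 (AQI 101–150). (150−101)·(1001.4−684.7)/(1030.4−684.7) + 101 = 49·316.7/345.7 + 101 ≈ 145.89 → 146.
O₃: 0.08818 lies in 0.07534–0.13393, so I_lo=51, I_hi=100, C_lo=0.07534, C_hi=0.13393.
(100−51)/(0.13393−0.07534) × (0.08818−0.07534) + 51 = 49/0.05859 × 0.01284 + 51 ≈ 61.74 → 62.
Sub-indices: PM10→478, SO₂→157, NO₂→146, O₃→62. Overall AQI = max = 478; dominant pollutant is PM10.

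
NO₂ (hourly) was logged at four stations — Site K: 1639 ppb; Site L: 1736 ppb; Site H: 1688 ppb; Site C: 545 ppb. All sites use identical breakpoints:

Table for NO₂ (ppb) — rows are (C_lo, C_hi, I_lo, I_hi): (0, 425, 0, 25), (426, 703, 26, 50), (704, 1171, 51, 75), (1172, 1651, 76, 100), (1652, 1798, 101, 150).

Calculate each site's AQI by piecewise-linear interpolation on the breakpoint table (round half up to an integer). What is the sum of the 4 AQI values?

377

Site K 1639: bracket 1172–1651 → index 76–100; slope 24/479, offset 467.
AQI = 76 + 24/479·467 ≈ 99.40 ⇒ 99.
Site L: row 1652–1798 (AQI 101–150). (150−101)·(1736−1652)/(1798−1652) + 101 = 49·84/146 + 101 ≈ 129.19 → 129.
Site H: 1688 ∈ [1652, 1798] ↔ index [101, 150].
101 + (1688−1652)·(150−101)/(1798−1652) = 101 + 36·49/146 ≈ 113.08, so AQI = 113.
Site C: 545 ∈ [426, 703] ↔ index [26, 50].
26 + (545−426)·(50−26)/(703−426) = 26 + 119·24/277 ≈ 36.31, so AQI = 36.
AQIs: Site K=99, Site L=129, Site H=113, Site C=36. Sum = 99 + 129 + 113 + 36 = 377.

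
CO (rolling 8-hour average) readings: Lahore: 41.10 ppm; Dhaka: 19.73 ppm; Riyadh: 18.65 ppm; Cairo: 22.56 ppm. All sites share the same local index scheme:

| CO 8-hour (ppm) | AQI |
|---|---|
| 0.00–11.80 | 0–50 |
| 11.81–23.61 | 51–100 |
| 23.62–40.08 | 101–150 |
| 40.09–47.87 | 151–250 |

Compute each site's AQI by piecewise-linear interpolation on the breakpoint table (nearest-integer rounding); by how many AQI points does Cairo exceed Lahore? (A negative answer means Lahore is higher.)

Lahore 41.10: bracket 40.09–47.87 → index 151–250; slope 99/7.78, offset 1.01.
AQI = 151 + 99/7.78·1.01 ≈ 163.85 ⇒ 164.
Dhaka: 19.73 ∈ [11.81, 23.61] ↔ index [51, 100].
51 + (19.73−11.81)·(100−51)/(23.61−11.81) = 51 + 7.92·49/11.80 ≈ 83.89, so AQI = 84.
Riyadh 18.65: bracket 11.81–23.61 → index 51–100; slope 49/11.80, offset 6.84.
AQI = 51 + 49/11.80·6.84 ≈ 79.40 ⇒ 79.
Cairo: 22.56 lies in 11.81–23.61, so I_lo=51, I_hi=100, C_lo=11.81, C_hi=23.61.
(100−51)/(23.61−11.81) × (22.56−11.81) + 51 = 49/11.80 × 10.75 + 51 ≈ 95.64 → 96.
AQIs: Lahore=164, Dhaka=84, Riyadh=79, Cairo=96. Cairo (96) − Lahore (164) = -68.

-68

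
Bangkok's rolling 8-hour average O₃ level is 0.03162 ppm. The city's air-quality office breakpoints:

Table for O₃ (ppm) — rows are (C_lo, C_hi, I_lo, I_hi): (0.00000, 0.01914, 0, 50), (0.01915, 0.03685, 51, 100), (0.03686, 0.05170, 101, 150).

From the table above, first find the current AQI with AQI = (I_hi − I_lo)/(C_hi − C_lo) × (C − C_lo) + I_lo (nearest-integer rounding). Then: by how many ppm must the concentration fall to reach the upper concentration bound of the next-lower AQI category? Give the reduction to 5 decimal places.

0.01248

O₃: 0.03162 lies in 0.01915–0.03685, so I_lo=51, I_hi=100, C_lo=0.01915, C_hi=0.03685.
(100−51)/(0.03685−0.01915) × (0.03162−0.01915) + 51 = 49/0.01770 × 0.01247 + 51 ≈ 85.52 → 86.
Current AQI 86 is in the Moderate range (51–100). The next-lower category tops out at AQI 50, whose upper concentration bound is 0.01914 ppm.
Reduction needed = 0.03162 − 0.01914 = 0.01248 ppm.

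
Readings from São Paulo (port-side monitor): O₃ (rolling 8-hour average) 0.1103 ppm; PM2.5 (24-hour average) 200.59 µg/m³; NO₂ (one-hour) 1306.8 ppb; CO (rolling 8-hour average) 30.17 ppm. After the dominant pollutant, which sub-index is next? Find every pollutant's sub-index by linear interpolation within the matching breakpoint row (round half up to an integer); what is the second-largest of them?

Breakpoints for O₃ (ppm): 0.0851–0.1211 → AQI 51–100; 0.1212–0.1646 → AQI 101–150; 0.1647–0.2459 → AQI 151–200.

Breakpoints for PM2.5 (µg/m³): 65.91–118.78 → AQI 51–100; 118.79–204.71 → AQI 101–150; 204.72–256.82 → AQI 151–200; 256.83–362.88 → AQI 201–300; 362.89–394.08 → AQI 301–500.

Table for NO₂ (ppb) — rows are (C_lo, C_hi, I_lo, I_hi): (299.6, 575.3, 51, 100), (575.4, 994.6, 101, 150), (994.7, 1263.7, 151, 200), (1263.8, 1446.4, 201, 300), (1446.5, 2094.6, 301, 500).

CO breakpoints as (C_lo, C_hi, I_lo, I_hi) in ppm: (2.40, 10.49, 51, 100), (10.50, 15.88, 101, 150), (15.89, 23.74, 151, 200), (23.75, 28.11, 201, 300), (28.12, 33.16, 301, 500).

O₃: 0.1103 lies in 0.0851–0.1211, so I_lo=51, I_hi=100, C_lo=0.0851, C_hi=0.1211.
(100−51)/(0.1211−0.0851) × (0.1103−0.0851) + 51 = 49/0.0360 × 0.0252 + 51 ≈ 85.30 → 85.
PM2.5 200.59: bracket 118.79–204.71 → index 101–150; slope 49/85.92, offset 81.80.
AQI = 101 + 49/85.92·81.80 ≈ 147.65 ⇒ 148.
NO₂: 1306.8 lies in 1263.8–1446.4, so I_lo=201, I_hi=300, C_lo=1263.8, C_hi=1446.4.
(300−201)/(1446.4−1263.8) × (1306.8−1263.8) + 201 = 99/182.6 × 43.0 + 201 ≈ 224.31 → 224.
CO 30.17: bracket 28.12–33.16 → index 301–500; slope 199/5.04, offset 2.05.
AQI = 301 + 199/5.04·2.05 ≈ 381.94 ⇒ 382.
Sub-indices: O₃→85, PM2.5→148, NO₂→224, CO→382. Ranked high→low: 382, 224, 148, 85. Second-highest sub-index = 224.

224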